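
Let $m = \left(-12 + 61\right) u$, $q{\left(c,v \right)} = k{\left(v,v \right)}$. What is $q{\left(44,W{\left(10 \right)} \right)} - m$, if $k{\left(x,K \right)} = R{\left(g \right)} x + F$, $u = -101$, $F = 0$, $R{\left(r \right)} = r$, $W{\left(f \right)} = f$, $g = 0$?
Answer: $4949$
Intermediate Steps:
$k{\left(x,K \right)} = 0$ ($k{\left(x,K \right)} = 0 x + 0 = 0 + 0 = 0$)
$q{\left(c,v \right)} = 0$
$m = -4949$ ($m = \left(-12 + 61\right) \left(-101\right) = 49 \left(-101\right) = -4949$)
$q{\left(44,W{\left(10 \right)} \right)} - m = 0 - -4949 = 0 + 4949 = 4949$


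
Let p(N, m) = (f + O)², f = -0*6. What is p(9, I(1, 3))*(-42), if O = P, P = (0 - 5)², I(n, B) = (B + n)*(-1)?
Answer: -26250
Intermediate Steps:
I(n, B) = -B - n
f = 0 (f = -3*0 = 0)
P = 25 (P = (-5)² = 25)
O = 25
p(N, m) = 625 (p(N, m) = (0 + 25)² = 25² = 625)
p(9, I(1, 3))*(-42) = 625*(-42) = -26250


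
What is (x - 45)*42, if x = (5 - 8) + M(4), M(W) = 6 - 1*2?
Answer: -1848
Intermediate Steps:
M(W) = 4 (M(W) = 6 - 2 = 4)
x = 1 (x = (5 - 8) + 4 = -3 + 4 = 1)
(x - 45)*42 = (1 - 45)*42 = -44*42 = -1848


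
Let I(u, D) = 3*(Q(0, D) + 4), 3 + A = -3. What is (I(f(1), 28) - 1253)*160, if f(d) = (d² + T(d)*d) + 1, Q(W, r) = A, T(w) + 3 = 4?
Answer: -201440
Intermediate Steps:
A = -6 (A = -3 - 3 = -6)
T(w) = 1 (T(w) = -3 + 4 = 1)
Q(W, r) = -6
f(d) = 1 + d + d² (f(d) = (d² + 1*d) + 1 = (d² + d) + 1 = (d + d²) + 1 = 1 + d + d²)
I(u, D) = -6 (I(u, D) = 3*(-6 + 4) = 3*(-2) = -6)
(I(f(1), 28) - 1253)*160 = (-6 - 1253)*160 = -1259*160 = -201440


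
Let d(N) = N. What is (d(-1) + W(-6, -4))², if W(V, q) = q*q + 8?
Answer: 529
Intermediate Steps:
W(V, q) = 8 + q² (W(V, q) = q² + 8 = 8 + q²)
(d(-1) + W(-6, -4))² = (-1 + (8 + (-4)²))² = (-1 + (8 + 16))² = (-1 + 24)² = 23² = 529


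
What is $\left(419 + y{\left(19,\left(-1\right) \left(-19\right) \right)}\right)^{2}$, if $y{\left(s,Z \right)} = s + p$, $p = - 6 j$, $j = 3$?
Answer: $176400$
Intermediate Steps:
$p = -18$ ($p = \left(-6\right) 3 = -18$)
$y{\left(s,Z \right)} = -18 + s$ ($y{\left(s,Z \right)} = s - 18 = -18 + s$)
$\left(419 + y{\left(19,\left(-1\right) \left(-19\right) \right)}\right)^{2} = \left(419 + \left(-18 + 19\right)\right)^{2} = \left(419 + 1\right)^{2} = 420^{2} = 176400$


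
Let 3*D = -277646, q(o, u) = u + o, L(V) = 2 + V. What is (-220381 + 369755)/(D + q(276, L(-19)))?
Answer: -448122/276869 ≈ -1.6185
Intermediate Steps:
q(o, u) = o + u
D = -277646/3 (D = (1/3)*(-277646) = -277646/3 ≈ -92549.)
(-220381 + 369755)/(D + q(276, L(-19))) = (-220381 + 369755)/(-277646/3 + (276 + (2 - 19))) = 149374/(-277646/3 + (276 - 17)) = 149374/(-277646/3 + 259) = 149374/(-276869/3) = 149374*(-3/276869) = -448122/276869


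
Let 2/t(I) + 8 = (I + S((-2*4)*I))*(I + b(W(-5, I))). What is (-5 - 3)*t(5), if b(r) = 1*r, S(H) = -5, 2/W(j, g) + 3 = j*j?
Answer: 2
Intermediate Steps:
W(j, g) = 2/(-3 + j**2) (W(j, g) = 2/(-3 + j*j) = 2/(-3 + j**2))
b(r) = r
t(I) = 2/(-8 + (-5 + I)*(1/11 + I)) (t(I) = 2/(-8 + (I - 5)*(I + 2/(-3 + (-5)**2))) = 2/(-8 + (-5 + I)*(I + 2/(-3 + 25))) = 2/(-8 + (-5 + I)*(I + 2/22)) = 2/(-8 + (-5 + I)*(I + 2*(1/22))) = 2/(-8 + (-5 + I)*(I + 1/11)) = 2/(-8 + (-5 + I)*(1/11 + I)))
(-5 - 3)*t(5) = (-5 - 3)*(22/(-93 - 54*5 + 11*5**2)) = -176/(-93 - 270 + 11*25) = -176/(-93 - 270 + 275) = -176/(-88) = -176*(-1)/88 = -8*(-1/4) = 2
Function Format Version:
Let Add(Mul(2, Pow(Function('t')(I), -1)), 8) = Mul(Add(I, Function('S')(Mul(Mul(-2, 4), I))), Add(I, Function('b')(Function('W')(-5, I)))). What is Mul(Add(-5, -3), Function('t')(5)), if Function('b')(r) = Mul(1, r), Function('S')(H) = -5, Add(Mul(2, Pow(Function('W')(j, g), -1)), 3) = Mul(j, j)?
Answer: 2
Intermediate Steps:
Function('W')(j, g) = Mul(2, Pow(Add(-3, Pow(j, 2)), -1)) (Function('W')(j, g) = Mul(2, Pow(Add(-3, Mul(j, j)), -1)) = Mul(2, Pow(Add(-3, Pow(j, 2)), -1)))
Function('b')(r) = r
Function('t')(I) = Mul(2, Pow(Add(-8, Mul(Add(-5, I), Add(Rational(1, 11), I))), -1)) (Function('t')(I) = Mul(2, Pow(Add(-8, Mul(Add(I, -5), Add(I, Mul(2, Pow(Add(-3, Pow(-5, 2)), -1))))), -1)) = Mul(2, Pow(Add(-8, Mul(Add(-5, I), Add(I, Mul(2, Pow(Add(-3, 25), -1))))), -1)) = Mul(2, Pow(Add(-8, Mul(Add(-5, I), Add(I, Mul(2, Pow(22, -1))))), -1)) = Mul(2, Pow(Add(-8, Mul(Add(-5, I), Add(I, Mul(2, Rational(1, 22))))), -1)) = Mul(2, Pow(Add(-8, Mul(Add(-5, I), Add(I, Rational(1, 11)))), -1)) = Mul(2, Pow(Add(-8, Mul(Add(-5, I), Add(Rational(1, 11), I))), -1)))
Mul(Add(-5, -3), Function('t')(5)) = Mul(Add(-5, -3), Mul(22, Pow(Add(-93, Mul(-54, 5), Mul(11, Pow(5, 2))), -1))) = Mul(-8, Mul(22, Pow(Add(-93, -270, Mul(11, 25)), -1))) = Mul(-8, Mul(22, Pow(Add(-93, -270, 275), -1))) = Mul(-8, Mul(22, Pow(-88, -1))) = Mul(-8, Mul(22, Rational(-1, 88))) = Mul(-8, Rational(-1, 4)) = 2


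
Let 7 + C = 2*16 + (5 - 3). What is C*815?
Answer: 22005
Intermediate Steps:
C = 27 (C = -7 + (2*16 + (5 - 3)) = -7 + (32 + 2) = -7 + 34 = 27)
C*815 = 27*815 = 22005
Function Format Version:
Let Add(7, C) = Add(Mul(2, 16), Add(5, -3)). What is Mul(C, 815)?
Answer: 22005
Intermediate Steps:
C = 27 (C = Add(-7, Add(Mul(2, 16), Add(5, -3))) = Add(-7, Add(32, 2)) = Add(-7, 34) = 27)
Mul(C, 815) = Mul(27, 815) = 22005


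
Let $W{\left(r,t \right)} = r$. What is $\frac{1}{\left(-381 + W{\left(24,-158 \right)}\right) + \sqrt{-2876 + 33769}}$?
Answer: $- \frac{357}{96556} - \frac{\sqrt{30893}}{96556} \approx -0.0055177$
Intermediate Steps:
$\frac{1}{\left(-381 + W{\left(24,-158 \right)}\right) + \sqrt{-2876 + 33769}} = \frac{1}{\left(-381 + 24\right) + \sqrt{-2876 + 33769}} = \frac{1}{-357 + \sqrt{30893}}$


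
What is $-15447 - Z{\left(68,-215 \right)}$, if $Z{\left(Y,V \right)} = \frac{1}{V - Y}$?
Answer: $- \frac{4371500}{283} \approx -15447.0$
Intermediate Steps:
$-15447 - Z{\left(68,-215 \right)} = -15447 - \frac{1}{-215 - 68} = -15447 - \frac{1}{-283} = -15447 - - \frac{1}{283} = -15447 + \frac{1}{283} = - \frac{4371500}{283}$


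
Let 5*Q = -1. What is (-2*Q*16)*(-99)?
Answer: -3168/5 ≈ -633.60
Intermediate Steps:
Q = -⅕ (Q = (⅕)*(-1) = -⅕ ≈ -0.20000)
(-2*Q*16)*(-99) = (-2*(-⅕)*16)*(-99) = ((⅖)*16)*(-99) = (32/5)*(-99) = -3168/5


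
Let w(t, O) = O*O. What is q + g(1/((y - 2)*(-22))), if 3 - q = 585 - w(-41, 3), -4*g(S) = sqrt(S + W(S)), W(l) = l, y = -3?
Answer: -573 - sqrt(55)/220 ≈ -573.03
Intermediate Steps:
w(t, O) = O**2
g(S) = -sqrt(2)*sqrt(S)/4 (g(S) = -sqrt(S + S)/4 = -sqrt(2)*sqrt(S)/4)
q = -573 (q = 3 - (585 - 1*3**2) = 3 - (585 - 1*9) = 3 - (585 - 9) = 3 - 1*576 = 3 - 576 = -573)
q + g(1/((y - 2)*(-22))) = -573 - sqrt(2)*sqrt(1/(-3 - 2*(-22)))/4 = -573 - sqrt(2)*sqrt(-1/22/(-5))/4 = -573 - sqrt(2)*sqrt(-1/5*(-1/22))/4 = -573 - sqrt(2)*sqrt(1/110)/4 = -573 - sqrt(2)*sqrt(110)/110/4 = -573 - sqrt(55)/220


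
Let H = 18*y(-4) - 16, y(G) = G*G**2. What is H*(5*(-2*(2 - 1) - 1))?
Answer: 17520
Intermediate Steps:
y(G) = G**3
H = -1168 (H = 18*(-4)**3 - 16 = 18*(-64) - 16 = -1152 - 16 = -1168)
H*(5*(-2*(2 - 1) - 1)) = -5840*(-2*(2 - 1) - 1) = -5840*(-2*1 - 1) = -5840*(-2 - 1) = -5840*(-3) = -1168*(-15) = 17520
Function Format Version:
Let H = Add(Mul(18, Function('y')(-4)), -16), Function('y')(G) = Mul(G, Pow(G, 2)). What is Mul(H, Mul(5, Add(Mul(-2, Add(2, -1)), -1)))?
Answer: 17520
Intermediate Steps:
Function('y')(G) = Pow(G, 3)
H = -1168 (H = Add(Mul(18, Pow(-4, 3)), -16) = Add(Mul(18, -64), -16) = Add(-1152, -16) = -1168)
Mul(H, Mul(5, Add(Mul(-2, Add(2, -1)), -1))) = Mul(-1168, Mul(5, Add(Mul(-2, Add(2, -1)), -1))) = Mul(-1168, Mul(5, Add(Mul(-2, 1), -1))) = Mul(-1168, Mul(5, Add(-2, -1))) = Mul(-1168, Mul(5, -3)) = Mul(-1168, -15) = 17520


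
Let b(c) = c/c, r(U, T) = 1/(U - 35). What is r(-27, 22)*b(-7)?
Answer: -1/62 ≈ -0.016129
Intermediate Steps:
r(U, T) = 1/(-35 + U)
b(c) = 1
r(-27, 22)*b(-7) = 1/(-35 - 27) = 1/(-62) = -1/62*1 = -1/62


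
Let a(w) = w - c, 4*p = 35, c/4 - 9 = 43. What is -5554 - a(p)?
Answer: -21419/4 ≈ -5354.8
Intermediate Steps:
c = 208 (c = 36 + 4*43 = 36 + 172 = 208)
p = 35/4 (p = (¼)*35 = 35/4 ≈ 8.7500)
a(w) = -208 + w (a(w) = w - 1*208 = w - 208 = -208 + w)
-5554 - a(p) = -5554 - (-208 + 35/4) = -5554 - 1*(-797/4) = -5554 + 797/4 = -21419/4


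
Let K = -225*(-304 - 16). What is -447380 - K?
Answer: -519380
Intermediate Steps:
K = 72000 (K = -225*(-320) = 72000)
-447380 - K = -447380 - 1*72000 = -447380 - 72000 = -519380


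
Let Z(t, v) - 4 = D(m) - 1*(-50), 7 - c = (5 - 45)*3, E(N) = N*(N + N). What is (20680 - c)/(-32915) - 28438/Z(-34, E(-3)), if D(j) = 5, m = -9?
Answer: -15885583/32915 ≈ -482.62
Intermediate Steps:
E(N) = 2*N² (E(N) = N*(2*N) = 2*N²)
c = 127 (c = 7 - (5 - 45)*3 = 7 - (-40)*3 = 7 - 1*(-120) = 7 + 120 = 127)
Z(t, v) = 59 (Z(t, v) = 4 + (5 - 1*(-50)) = 4 + (5 + 50) = 4 + 55 = 59)
(20680 - c)/(-32915) - 28438/Z(-34, E(-3)) = (20680 - 1*127)/(-32915) - 28438/59 = (20680 - 127)*(-1/32915) - 28438*1/59 = 20553*(-1/32915) - 482 = -20553/32915 - 482 = -15885583/32915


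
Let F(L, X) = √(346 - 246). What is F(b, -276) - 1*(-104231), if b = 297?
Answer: 104241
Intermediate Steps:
F(L, X) = 10 (F(L, X) = √100 = 10)
F(b, -276) - 1*(-104231) = 10 - 1*(-104231) = 10 + 104231 = 104241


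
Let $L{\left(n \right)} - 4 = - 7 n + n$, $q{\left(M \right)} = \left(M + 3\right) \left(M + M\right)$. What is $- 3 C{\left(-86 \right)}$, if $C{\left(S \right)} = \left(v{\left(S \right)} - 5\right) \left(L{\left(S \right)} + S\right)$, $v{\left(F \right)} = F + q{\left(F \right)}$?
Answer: $-18468870$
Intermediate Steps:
$q{\left(M \right)} = 2 M \left(3 + M\right)$ ($q{\left(M \right)} = \left(3 + M\right) 2 M = 2 M \left(3 + M\right)$)
$v{\left(F \right)} = F + 2 F \left(3 + F\right)$
$L{\left(n \right)} = 4 - 6 n$ ($L{\left(n \right)} = 4 + \left(- 7 n + n\right) = 4 - 6 n$)
$C{\left(S \right)} = \left(-5 + S \left(7 + 2 S\right)\right) \left(4 - 5 S\right)$ ($C{\left(S \right)} = \left(S \left(7 + 2 S\right) - 5\right) \left(\left(4 - 6 S\right) + S\right) = \left(-5 + S \left(7 + 2 S\right)\right) \left(4 - 5 S\right)$)
$- 3 C{\left(-86 \right)} = - 3 \left(-20 - 27 \left(-86\right)^{2} - 10 \left(-86\right)^{3} + 53 \left(-86\right)\right) = - 3 \left(-20 - 199692 - -6360560 - 4558\right) = - 3 \left(-20 - 199692 + 6360560 - 4558\right) = \left(-3\right) 6156290 = -18468870$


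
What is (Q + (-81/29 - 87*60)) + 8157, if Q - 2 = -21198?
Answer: -529592/29 ≈ -18262.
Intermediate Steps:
Q = -21196 (Q = 2 - 21198 = -21196)
(Q + (-81/29 - 87*60)) + 8157 = (-21196 + (-81/29 - 87*60)) + 8157 = (-21196 + (-81*1/29 - 5220)) + 8157 = (-21196 + (-81/29 - 5220)) + 8157 = (-21196 - 151461/29) + 8157 = -766145/29 + 8157 = -529592/29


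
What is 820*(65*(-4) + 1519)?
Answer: 1032380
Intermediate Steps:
820*(65*(-4) + 1519) = 820*(-260 + 1519) = 820*1259 = 1032380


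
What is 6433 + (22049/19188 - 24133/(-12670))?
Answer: 782340831757/121555980 ≈ 6436.1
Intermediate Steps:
6433 + (22049/19188 - 24133/(-12670)) = 6433 + (22049*(1/19188) - 24133*(-1/12670)) = 6433 + (22049/19188 + 24133/12670) = 6433 + 371212417/121555980 = 782340831757/121555980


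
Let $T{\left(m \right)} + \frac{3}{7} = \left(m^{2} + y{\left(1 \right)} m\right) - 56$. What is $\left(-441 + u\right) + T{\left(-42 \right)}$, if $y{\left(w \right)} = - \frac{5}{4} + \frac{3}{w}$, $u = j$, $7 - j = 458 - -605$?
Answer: $\frac{1919}{14} \approx 137.07$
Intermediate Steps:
$j = -1056$ ($j = 7 - \left(458 - -605\right) = 7 - \left(458 + 605\right) = 7 - 1063 = -1056$)
$u = -1056$
$y{\left(w \right)} = - \frac{5}{4} + \frac{3}{w}$ ($y{\left(w \right)} = \left(-5\right) \frac{1}{4} + \frac{3}{w} = - \frac{5}{4} + \frac{3}{w}$)
$T{\left(m \right)} = - \frac{395}{7} + m^{2} + \frac{7 m}{4}$ ($T{\left(m \right)} = - \frac{3}{7} - \left(56 - m^{2} - \left(- \frac{5}{4} + \frac{3}{1}\right) m\right) = - \frac{3}{7} - \left(56 - m^{2} - \left(- \frac{5}{4} + 3 \cdot 1\right) m\right) = - \frac{3}{7} - \left(56 - m^{2} - \left(- \frac{5}{4} + 3\right) m\right) = - \frac{3}{7} - \left(56 - m^{2} - \frac{7 m}{4}\right) = - \frac{3}{7} + \left(-56 + m^{2} + \frac{7 m}{4}\right) = - \frac{395}{7} + m^{2} + \frac{7 m}{4}$)
$\left(-441 + u\right) + T{\left(-42 \right)} = \left(-441 - 1056\right) + \left(- \frac{395}{7} + \left(-42\right)^{2} + \frac{7}{4} \left(-42\right)\right) = -1497 - - \frac{22877}{14} = -1497 + \frac{22877}{14} = \frac{1919}{14}$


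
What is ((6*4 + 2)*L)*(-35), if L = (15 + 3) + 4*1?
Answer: -20020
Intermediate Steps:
L = 22 (L = 18 + 4 = 22)
((6*4 + 2)*L)*(-35) = ((6*4 + 2)*22)*(-35) = ((24 + 2)*22)*(-35) = (26*22)*(-35) = 572*(-35) = -20020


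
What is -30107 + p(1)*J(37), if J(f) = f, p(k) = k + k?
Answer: -30033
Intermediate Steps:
p(k) = 2*k
-30107 + p(1)*J(37) = -30107 + (2*1)*37 = -30107 + 2*37 = -30107 + 74 = -30033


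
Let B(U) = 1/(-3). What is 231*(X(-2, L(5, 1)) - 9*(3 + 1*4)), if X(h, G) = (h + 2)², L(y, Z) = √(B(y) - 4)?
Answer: -14553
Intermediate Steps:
B(U) = -⅓ (B(U) = 1*(-⅓) = -⅓)
L(y, Z) = I*√39/3 (L(y, Z) = √(-⅓ - 4) = √(-13/3) = I*√39/3)
X(h, G) = (2 + h)²
231*(X(-2, L(5, 1)) - 9*(3 + 1*4)) = 231*((2 - 2)² - 9*(3 + 1*4)) = 231*(0² - 9*(3 + 4)) = 231*(0 - 9*7) = 231*(0 - 63) = 231*(-63) = -14553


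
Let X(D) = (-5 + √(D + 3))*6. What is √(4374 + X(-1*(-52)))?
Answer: √(4344 + 6*√55) ≈ 66.246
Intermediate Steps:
X(D) = -30 + 6*√(3 + D) (X(D) = (-5 + √(3 + D))*6 = -30 + 6*√(3 + D))
√(4374 + X(-1*(-52))) = √(4374 + (-30 + 6*√(3 - 1*(-52)))) = √(4374 + (-30 + 6*√(3 + 52))) = √(4374 + (-30 + 6*√55)) = √(4344 + 6*√55)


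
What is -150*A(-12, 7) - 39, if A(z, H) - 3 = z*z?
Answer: -22089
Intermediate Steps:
A(z, H) = 3 + z² (A(z, H) = 3 + z*z = 3 + z²)
-150*A(-12, 7) - 39 = -150*(3 + (-12)²) - 39 = -150*(3 + 144) - 39 = -150*147 - 39 = -22050 - 39 = -22089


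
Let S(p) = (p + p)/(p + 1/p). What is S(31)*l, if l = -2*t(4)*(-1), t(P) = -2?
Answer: -3844/481 ≈ -7.9917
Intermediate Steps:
l = -4 (l = -2*(-2)*(-1) = 4*(-1) = -4)
S(p) = 2*p/(p + 1/p) (S(p) = (2*p)/(p + 1/p) = 2*p/(p + 1/p))
S(31)*l = (2*31**2/(1 + 31**2))*(-4) = (2*961/(1 + 961))*(-4) = (2*961/962)*(-4) = (2*961*(1/962))*(-4) = (961/481)*(-4) = -3844/481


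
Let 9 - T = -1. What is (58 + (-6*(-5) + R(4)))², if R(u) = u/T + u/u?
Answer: 199809/25 ≈ 7992.4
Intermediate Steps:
T = 10 (T = 9 - 1*(-1) = 9 + 1 = 10)
R(u) = 1 + u/10 (R(u) = u/10 + u/u = u*(⅒) + 1 = u/10 + 1 = 1 + u/10)
(58 + (-6*(-5) + R(4)))² = (58 + (-6*(-5) + (1 + (⅒)*4)))² = (58 + (30 + (1 + ⅖)))² = (58 + (30 + 7/5))² = (58 + 157/5)² = (447/5)² = 199809/25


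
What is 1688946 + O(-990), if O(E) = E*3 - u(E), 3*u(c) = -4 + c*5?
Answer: 5062882/3 ≈ 1.6876e+6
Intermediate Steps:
u(c) = -4/3 + 5*c/3 (u(c) = (-4 + c*5)/3 = (-4 + 5*c)/3 = -4/3 + 5*c/3)
O(E) = 4/3 + 4*E/3 (O(E) = E*3 - (-4/3 + 5*E/3) = 3*E + (4/3 - 5*E/3) = 4/3 + 4*E/3)
1688946 + O(-990) = 1688946 + (4/3 + (4/3)*(-990)) = 1688946 + (4/3 - 1320) = 1688946 - 3956/3 = 5062882/3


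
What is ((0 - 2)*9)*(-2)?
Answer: 36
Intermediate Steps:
((0 - 2)*9)*(-2) = -2*9*(-2) = -18*(-2) = 36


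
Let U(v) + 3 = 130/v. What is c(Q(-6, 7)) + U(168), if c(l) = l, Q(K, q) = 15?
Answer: 1073/84 ≈ 12.774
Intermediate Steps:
U(v) = -3 + 130/v
c(Q(-6, 7)) + U(168) = 15 + (-3 + 130/168) = 15 + (-3 + 130*(1/168)) = 15 + (-3 + 65/84) = 15 - 187/84 = 1073/84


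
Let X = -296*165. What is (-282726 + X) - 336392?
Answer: -667958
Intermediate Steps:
X = -48840
(-282726 + X) - 336392 = (-282726 - 48840) - 336392 = -331566 - 336392 = -667958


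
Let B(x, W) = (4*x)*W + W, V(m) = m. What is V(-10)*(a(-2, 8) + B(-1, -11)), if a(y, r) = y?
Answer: -310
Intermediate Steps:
B(x, W) = W + 4*W*x (B(x, W) = 4*W*x + W = W + 4*W*x)
V(-10)*(a(-2, 8) + B(-1, -11)) = -10*(-2 - 11*(1 + 4*(-1))) = -10*(-2 - 11*(1 - 4)) = -10*(-2 - 11*(-3)) = -10*(-2 + 33) = -10*31 = -310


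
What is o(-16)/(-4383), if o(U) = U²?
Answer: -256/4383 ≈ -0.058407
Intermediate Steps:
o(-16)/(-4383) = (-16)²/(-4383) = 256*(-1/4383) = -256/4383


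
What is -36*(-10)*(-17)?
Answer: -6120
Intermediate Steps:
-36*(-10)*(-17) = 360*(-17) = -6120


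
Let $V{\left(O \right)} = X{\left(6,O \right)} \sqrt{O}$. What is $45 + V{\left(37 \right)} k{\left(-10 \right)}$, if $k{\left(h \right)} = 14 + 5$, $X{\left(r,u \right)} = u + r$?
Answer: $45 + 817 \sqrt{37} \approx 5014.6$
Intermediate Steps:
$X{\left(r,u \right)} = r + u$
$k{\left(h \right)} = 19$
$V{\left(O \right)} = \sqrt{O} \left(6 + O\right)$ ($V{\left(O \right)} = \left(6 + O\right) \sqrt{O} = \sqrt{O} \left(6 + O\right)$)
$45 + V{\left(37 \right)} k{\left(-10 \right)} = 45 + \sqrt{37} \left(6 + 37\right) 19 = 45 + \sqrt{37} \cdot 43 \cdot 19 = 45 + 43 \sqrt{37} \cdot 19 = 45 + 817 \sqrt{37}$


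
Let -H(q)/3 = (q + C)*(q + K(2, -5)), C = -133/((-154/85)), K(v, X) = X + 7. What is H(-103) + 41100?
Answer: 706947/22 ≈ 32134.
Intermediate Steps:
K(v, X) = 7 + X
C = 1615/22 (C = -133/((-154*1/85)) = -133/(-154/85) = -133*(-85/154) = 1615/22 ≈ 73.409)
H(q) = -3*(2 + q)*(1615/22 + q) (H(q) = -3*(q + 1615/22)*(q + (7 - 5)) = -3*(1615/22 + q)*(q + 2) = -3*(1615/22 + q)*(2 + q) = -3*(2 + q)*(1615/22 + q))
H(-103) + 41100 = (-4845/11 - 3*(-103)**2 - 4977/22*(-103)) + 41100 = (-4845/11 - 3*10609 + 512631/22) + 41100 = (-4845/11 - 31827 + 512631/22) + 41100 = -197253/22 + 41100 = 706947/22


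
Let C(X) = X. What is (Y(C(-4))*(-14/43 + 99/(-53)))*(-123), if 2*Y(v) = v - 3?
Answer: -4304139/4558 ≈ -944.30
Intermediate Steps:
Y(v) = -3/2 + v/2 (Y(v) = (v - 3)/2 = (-3 + v)/2 = -3/2 + v/2)
(Y(C(-4))*(-14/43 + 99/(-53)))*(-123) = ((-3/2 + (½)*(-4))*(-14/43 + 99/(-53)))*(-123) = ((-3/2 - 2)*(-14*1/43 + 99*(-1/53)))*(-123) = -7*(-14/43 - 99/53)/2*(-123) = -7/2*(-4999/2279)*(-123) = (34993/4558)*(-123) = -4304139/4558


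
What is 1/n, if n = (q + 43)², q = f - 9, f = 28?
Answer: 1/3844 ≈ 0.00026015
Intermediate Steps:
q = 19 (q = 28 - 9 = 19)
n = 3844 (n = (19 + 43)² = 62² = 3844)
1/n = 1/3844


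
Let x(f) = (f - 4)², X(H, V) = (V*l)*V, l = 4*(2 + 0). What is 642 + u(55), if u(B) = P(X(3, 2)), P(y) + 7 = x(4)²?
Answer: 635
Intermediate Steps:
l = 8 (l = 4*2 = 8)
X(H, V) = 8*V² (X(H, V) = (V*8)*V = (8*V)*V = 8*V²)
x(f) = (-4 + f)²
P(y) = -7 (P(y) = -7 + ((-4 + 4)²)² = -7 + (0²)² = -7 + 0² = -7 + 0 = -7)
u(B) = -7
642 + u(55) = 642 - 7 = 635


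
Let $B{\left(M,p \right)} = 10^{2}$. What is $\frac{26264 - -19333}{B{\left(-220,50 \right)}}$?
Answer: $\frac{45597}{100} \approx 455.97$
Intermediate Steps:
$B{\left(M,p \right)} = 100$
$\frac{26264 - -19333}{B{\left(-220,50 \right)}} = \frac{26264 - -19333}{100} = \left(26264 + 19333\right) \frac{1}{100} = 45597 \cdot \frac{1}{100} = \frac{45597}{100}$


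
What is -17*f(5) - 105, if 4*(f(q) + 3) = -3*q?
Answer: 39/4 ≈ 9.7500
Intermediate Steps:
f(q) = -3 - 3*q/4 (f(q) = -3 + (-3*q)/4 = -3 - 3*q/4)
-17*f(5) - 105 = -17*(-3 - 3/4*5) - 105 = -17*(-3 - 15/4) - 105 = -17*(-27/4) - 105 = 459/4 - 105 = 39/4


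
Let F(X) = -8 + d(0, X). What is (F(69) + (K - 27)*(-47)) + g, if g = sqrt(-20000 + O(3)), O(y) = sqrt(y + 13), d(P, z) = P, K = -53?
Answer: 3752 + 2*I*sqrt(4999) ≈ 3752.0 + 141.41*I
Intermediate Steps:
O(y) = sqrt(13 + y)
F(X) = -8 (F(X) = -8 + 0 = -8)
g = 2*I*sqrt(4999) (g = sqrt(-20000 + sqrt(13 + 3)) = sqrt(-20000 + sqrt(16)) = sqrt(-20000 + 4) = sqrt(-19996) = 2*I*sqrt(4999) ≈ 141.41*I)
(F(69) + (K - 27)*(-47)) + g = (-8 + (-53 - 27)*(-47)) + 2*I*sqrt(4999) = (-8 - 80*(-47)) + 2*I*sqrt(4999) = (-8 + 3760) + 2*I*sqrt(4999) = 3752 + 2*I*sqrt(4999)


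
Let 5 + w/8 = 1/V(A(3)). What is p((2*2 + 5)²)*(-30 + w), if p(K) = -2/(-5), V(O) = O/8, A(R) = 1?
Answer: -12/5 ≈ -2.4000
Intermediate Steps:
V(O) = O/8 (V(O) = O*(⅛) = O/8)
w = 24 (w = -40 + 8/(((⅛)*1)) = -40 + 8/(⅛) = -40 + 8*8 = -40 + 64 = 24)
p(K) = ⅖ (p(K) = -2*(-⅕) = ⅖)
p((2*2 + 5)²)*(-30 + w) = 2*(-30 + 24)/5 = (⅖)*(-6) = -12/5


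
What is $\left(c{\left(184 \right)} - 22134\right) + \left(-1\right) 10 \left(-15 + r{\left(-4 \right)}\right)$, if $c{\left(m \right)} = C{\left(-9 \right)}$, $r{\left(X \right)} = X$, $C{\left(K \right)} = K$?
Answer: $-21953$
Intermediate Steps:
$c{\left(m \right)} = -9$
$\left(c{\left(184 \right)} - 22134\right) + \left(-1\right) 10 \left(-15 + r{\left(-4 \right)}\right) = \left(-9 - 22134\right) + \left(-1\right) 10 \left(-15 - 4\right) = -22143 - -190 = -22143 + 190 = -21953$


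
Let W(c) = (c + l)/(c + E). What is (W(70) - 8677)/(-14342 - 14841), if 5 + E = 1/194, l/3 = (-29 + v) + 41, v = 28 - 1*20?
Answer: 109400427/368026813 ≈ 0.29726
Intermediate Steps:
v = 8 (v = 28 - 20 = 8)
l = 60 (l = 3*((-29 + 8) + 41) = 3*(-21 + 41) = 3*20 = 60)
E = -969/194 (E = -5 + 1/194 = -969/194 ≈ -4.9948)
W(c) = (60 + c)/(-969/194 + c) (W(c) = (c + 60)/(c - 969/194) = (60 + c)/(-969/194 + c))
(W(70) - 8677)/(-14342 - 14841) = (194*(60 + 70)/(-969 + 194*70) - 8677)/(-14342 - 14841) = (194*130/(-969 + 13580) - 8677)/(-29183) = (194*130/12611 - 8677)*(-1/29183) = (194*(1/12611)*130 - 8677)*(-1/29183) = (25220/12611 - 8677)*(-1/29183) = -109400427/12611*(-1/29183) = 109400427/368026813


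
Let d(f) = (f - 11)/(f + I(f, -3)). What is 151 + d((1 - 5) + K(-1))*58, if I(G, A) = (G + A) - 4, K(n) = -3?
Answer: 1405/7 ≈ 200.71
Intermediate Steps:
I(G, A) = -4 + A + G (I(G, A) = (A + G) - 4 = -4 + A + G)
d(f) = (-11 + f)/(-7 + 2*f) (d(f) = (f - 11)/(f + (-4 - 3 + f)) = (-11 + f)/(f + (-7 + f)) = (-11 + f)/(-7 + 2*f))
151 + d((1 - 5) + K(-1))*58 = 151 + ((-11 + ((1 - 5) - 3))/(-7 + 2*((1 - 5) - 3)))*58 = 151 + ((-11 + (-4 - 3))/(-7 + 2*(-4 - 3)))*58 = 151 + ((-11 - 7)/(-7 + 2*(-7)))*58 = 151 + (-18/(-7 - 14))*58 = 151 + (-18/(-21))*58 = 151 - 1/21*(-18)*58 = 151 + (6/7)*58 = 151 + 348/7 = 1405/7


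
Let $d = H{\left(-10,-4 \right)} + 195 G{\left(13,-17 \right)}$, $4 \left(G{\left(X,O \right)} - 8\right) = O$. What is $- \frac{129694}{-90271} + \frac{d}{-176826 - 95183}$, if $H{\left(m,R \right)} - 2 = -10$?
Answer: $\frac{140850586981}{98218097756} \approx 1.4341$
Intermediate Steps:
$H{\left(m,R \right)} = -8$ ($H{\left(m,R \right)} = 2 - 10 = -8$)
$G{\left(X,O \right)} = 8 + \frac{O}{4}$
$d = \frac{2893}{4}$ ($d = -8 + 195 \left(8 + \frac{1}{4} \left(-17\right)\right) = -8 + 195 \left(8 - \frac{17}{4}\right) = -8 + 195 \cdot \frac{15}{4} = -8 + \frac{2925}{4} = \frac{2893}{4} \approx 723.25$)
$- \frac{129694}{-90271} + \frac{d}{-176826 - 95183} = - \frac{129694}{-90271} + \frac{2893}{4 \left(-176826 - 95183\right)} = \left(-129694\right) \left(- \frac{1}{90271}\right) + \frac{2893}{4 \left(-176826 - 95183\right)} = \frac{129694}{90271} + \frac{2893}{4 \left(-272009\right)} = \frac{129694}{90271} + \frac{2893}{4} \left(- \frac{1}{272009}\right) = \frac{129694}{90271} - \frac{2893}{1088036} = \frac{140850586981}{98218097756}$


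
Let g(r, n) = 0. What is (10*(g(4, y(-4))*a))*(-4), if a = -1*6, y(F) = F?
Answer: 0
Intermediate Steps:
a = -6
(10*(g(4, y(-4))*a))*(-4) = (10*(0*(-6)))*(-4) = (10*0)*(-4) = 0*(-4) = 0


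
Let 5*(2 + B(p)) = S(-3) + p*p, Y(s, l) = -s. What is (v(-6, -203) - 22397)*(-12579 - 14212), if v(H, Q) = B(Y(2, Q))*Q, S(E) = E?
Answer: 2951242978/5 ≈ 5.9025e+8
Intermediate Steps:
B(p) = -13/5 + p²/5 (B(p) = -2 + (-3 + p*p)/5 = -2 + (-3 + p²)/5 = -2 + (-⅗ + p²/5) = -13/5 + p²/5)
v(H, Q) = -9*Q/5 (v(H, Q) = (-13/5 + (-1*2)²/5)*Q = (-13/5 + (⅕)*(-2)²)*Q = (-13/5 + (⅕)*4)*Q = (-13/5 + ⅘)*Q = -9*Q/5)
(v(-6, -203) - 22397)*(-12579 - 14212) = (-9/5*(-203) - 22397)*(-12579 - 14212) = (1827/5 - 22397)*(-26791) = -110158/5*(-26791) = 2951242978/5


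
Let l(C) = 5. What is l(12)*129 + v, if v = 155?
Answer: 800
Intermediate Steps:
l(12)*129 + v = 5*129 + 155 = 645 + 155 = 800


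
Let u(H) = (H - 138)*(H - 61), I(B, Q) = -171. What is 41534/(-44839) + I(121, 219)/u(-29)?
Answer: -70213721/74881130 ≈ -0.93767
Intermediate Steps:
u(H) = (-138 + H)*(-61 + H)
41534/(-44839) + I(121, 219)/u(-29) = 41534/(-44839) - 171/(8418 + (-29)² - 199*(-29)) = 41534*(-1/44839) - 171/(8418 + 841 + 5771) = -41534/44839 - 171/15030 = -41534/44839 - 171*1/15030 = -41534/44839 - 19/1670 = -70213721/74881130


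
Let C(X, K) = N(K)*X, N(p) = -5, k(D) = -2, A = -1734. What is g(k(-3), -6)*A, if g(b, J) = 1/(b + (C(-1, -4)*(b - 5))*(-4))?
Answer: -289/23 ≈ -12.565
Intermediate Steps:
C(X, K) = -5*X
g(b, J) = 1/(100 - 19*b) (g(b, J) = 1/(b + ((-5*(-1))*(b - 5))*(-4)) = 1/(b + (5*(-5 + b))*(-4)) = 1/(b + (-25 + 5*b)*(-4)) = 1/(b + (100 - 20*b)) = 1/(100 - 19*b))
g(k(-3), -6)*A = -1/(-100 + 19*(-2))*(-1734) = -1/(-100 - 38)*(-1734) = -1/(-138)*(-1734) = -1*(-1/138)*(-1734) = (1/138)*(-1734) = -289/23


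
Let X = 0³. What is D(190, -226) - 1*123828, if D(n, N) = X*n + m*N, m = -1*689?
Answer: 31886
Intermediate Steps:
m = -689
X = 0
D(n, N) = -689*N (D(n, N) = 0*n - 689*N = 0 - 689*N = -689*N)
D(190, -226) - 1*123828 = -689*(-226) - 1*123828 = 155714 - 123828 = 31886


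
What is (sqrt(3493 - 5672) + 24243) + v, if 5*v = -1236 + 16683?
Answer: 136662/5 + I*sqrt(2179) ≈ 27332.0 + 46.68*I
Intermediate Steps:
v = 15447/5 (v = (-1236 + 16683)/5 = (1/5)*15447 = 15447/5 ≈ 3089.4)
(sqrt(3493 - 5672) + 24243) + v = (sqrt(3493 - 5672) + 24243) + 15447/5 = (sqrt(-2179) + 24243) + 15447/5 = (I*sqrt(2179) + 24243) + 15447/5 = (24243 + I*sqrt(2179)) + 15447/5 = 136662/5 + I*sqrt(2179)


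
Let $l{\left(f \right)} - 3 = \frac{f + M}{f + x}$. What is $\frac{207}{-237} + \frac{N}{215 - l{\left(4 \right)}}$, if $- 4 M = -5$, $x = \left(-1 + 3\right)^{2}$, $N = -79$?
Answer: $- \frac{666359}{534277} \approx -1.2472$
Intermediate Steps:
$x = 4$ ($x = 2^{2} = 4$)
$M = \frac{5}{4}$ ($M = \left(- \frac{1}{4}\right) \left(-5\right) = \frac{5}{4} \approx 1.25$)
$l{\left(f \right)} = 3 + \frac{\frac{5}{4} + f}{4 + f}$ ($l{\left(f \right)} = 3 + \frac{f + \frac{5}{4}}{f + 4} = 3 + \frac{\frac{5}{4} + f}{4 + f}$)
$\frac{207}{-237} + \frac{N}{215 - l{\left(4 \right)}} = \frac{207}{-237} - \frac{79}{215 - \frac{53 + 16 \cdot 4}{4 \left(4 + 4\right)}} = 207 \left(- \frac{1}{237}\right) - \frac{79}{215 - \frac{53 + 64}{4 \cdot 8}} = - \frac{69}{79} - \frac{79}{215 - \frac{1}{4} \cdot \frac{1}{8} \cdot 117} = - \frac{69}{79} - \frac{79}{215 - \frac{117}{32}} = - \frac{69}{79} - \frac{79}{\frac{6763}{32}} = - \frac{69}{79} - \frac{2528}{6763} = - \frac{666359}{534277}$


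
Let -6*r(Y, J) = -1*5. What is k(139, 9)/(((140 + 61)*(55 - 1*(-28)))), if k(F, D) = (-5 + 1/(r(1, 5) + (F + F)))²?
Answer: 69872881/46694532507 ≈ 0.0014964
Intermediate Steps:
r(Y, J) = ⅚ (r(Y, J) = -(-1)*5/6 = -⅙*(-5) = ⅚)
k(F, D) = (-5 + 1/(⅚ + 2*F))² (k(F, D) = (-5 + 1/(⅚ + (F + F)))² = (-5 + 1/(⅚ + 2*F))²)
k(139, 9)/(((140 + 61)*(55 - 1*(-28)))) = ((19 + 60*139)²/(5 + 12*139)²)/(((140 + 61)*(55 - 1*(-28)))) = ((19 + 8340)²/(5 + 1668)²)/((201*(55 + 28))) = (8359²/1673²)/((201*83)) = ((1/2798929)*69872881)/16683 = (69872881/2798929)*(1/16683) = 69872881/46694532507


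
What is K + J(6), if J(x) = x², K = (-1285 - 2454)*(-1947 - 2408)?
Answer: 16283381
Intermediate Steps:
K = 16283345 (K = -3739*(-4355) = 16283345)
K + J(6) = 16283345 + 6² = 16283345 + 36 = 16283381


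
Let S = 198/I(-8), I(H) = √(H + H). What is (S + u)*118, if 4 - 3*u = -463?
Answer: 55106/3 - 5841*I ≈ 18369.0 - 5841.0*I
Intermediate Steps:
I(H) = √2*√H (I(H) = √(2*H) = √2*√H)
S = -99*I/2 (S = 198/((√2*√(-8))) = 198/((√2*(2*I*√2))) = 198/((4*I)) = 198*(-I/4) = -99*I/2 ≈ -49.5*I)
u = 467/3 (u = 4/3 - ⅓*(-463) = 4/3 + 463/3 = 467/3 ≈ 155.67)
(S + u)*118 = (-99*I/2 + 467/3)*118 = (467/3 - 99*I/2)*118 = 55106/3 - 5841*I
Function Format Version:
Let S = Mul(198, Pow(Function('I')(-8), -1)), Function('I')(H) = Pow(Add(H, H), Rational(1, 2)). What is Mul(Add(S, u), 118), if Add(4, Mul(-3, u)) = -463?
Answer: Add(Rational(55106, 3), Mul(-5841, I)) ≈ Add(18369., Mul(-5841.0, I))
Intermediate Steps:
Function('I')(H) = Mul(Pow(2, Rational(1, 2)), Pow(H, Rational(1, 2))) (Function('I')(H) = Pow(Mul(2, H), Rational(1, 2)) = Mul(Pow(2, Rational(1, 2)), Pow(H, Rational(1, 2))))
S = Mul(Rational(-99, 2), I) (S = Mul(198, Pow(Mul(Pow(2, Rational(1, 2)), Pow(-8, Rational(1, 2))), -1)) = Mul(198, Pow(Mul(Pow(2, Rational(1, 2)), Mul(2, I, Pow(2, Rational(1, 2)))), -1)) = Mul(198, Pow(Mul(4, I), -1)) = Mul(198, Mul(Rational(-1, 4), I)) = Mul(Rational(-99, 2), I) ≈ Mul(-49.500, I))
u = Rational(467, 3) (u = Add(Rational(4, 3), Mul(Rational(-1, 3), -463)) = Add(Rational(4, 3), Rational(463, 3)) = Rational(467, 3) ≈ 155.67)
Mul(Add(S, u), 118) = Mul(Add(Mul(Rational(-99, 2), I), Rational(467, 3)), 118) = Mul(Add(Rational(467, 3), Mul(Rational(-99, 2), I)), 118) = Add(Rational(55106, 3), Mul(-5841, I))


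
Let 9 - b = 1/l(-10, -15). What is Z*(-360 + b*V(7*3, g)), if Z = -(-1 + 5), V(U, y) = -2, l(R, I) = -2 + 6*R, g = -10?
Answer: 46876/31 ≈ 1512.1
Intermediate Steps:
Z = -4 (Z = -1*4 = -4)
b = 559/62 (b = 9 - 1/(-2 + 6*(-10)) = 9 - 1/(-2 - 60) = 9 - 1/(-62) = 9 - 1*(-1/62) = 9 + 1/62 = 559/62 ≈ 9.0161)
Z*(-360 + b*V(7*3, g)) = -4*(-360 + (559/62)*(-2)) = -4*(-360 - 559/31) = -4*(-11719/31) = 46876/31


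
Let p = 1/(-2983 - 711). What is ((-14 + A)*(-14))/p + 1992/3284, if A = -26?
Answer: -1698352942/821 ≈ -2.0686e+6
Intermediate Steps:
p = -1/3694 (p = 1/(-3694) = -1/3694 ≈ -0.00027071)
((-14 + A)*(-14))/p + 1992/3284 = ((-14 - 26)*(-14))/(-1/3694) + 1992/3284 = -40*(-14)*(-3694) + 1992*(1/3284) = 560*(-3694) + 498/821 = -2068640 + 498/821 = -1698352942/821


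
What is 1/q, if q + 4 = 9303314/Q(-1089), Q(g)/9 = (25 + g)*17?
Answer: -81396/4977241 ≈ -0.016354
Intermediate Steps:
Q(g) = 3825 + 153*g (Q(g) = 9*((25 + g)*17) = 9*(425 + 17*g) = 3825 + 153*g)
q = -4977241/81396 (q = -4 + 9303314/(3825 + 153*(-1089)) = -4 + 9303314/(3825 - 166617) = -4 + 9303314/(-162792) = -4 + 9303314*(-1/162792) = -4 - 4651657/81396 = -4977241/81396 ≈ -61.148)
1/q = 1/(-4977241/81396) = -81396/4977241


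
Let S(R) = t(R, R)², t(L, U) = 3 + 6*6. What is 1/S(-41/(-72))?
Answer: 1/1521 ≈ 0.00065746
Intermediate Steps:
t(L, U) = 39 (t(L, U) = 3 + 36 = 39)
S(R) = 1521 (S(R) = 39² = 1521)
1/S(-41/(-72)) = 1/1521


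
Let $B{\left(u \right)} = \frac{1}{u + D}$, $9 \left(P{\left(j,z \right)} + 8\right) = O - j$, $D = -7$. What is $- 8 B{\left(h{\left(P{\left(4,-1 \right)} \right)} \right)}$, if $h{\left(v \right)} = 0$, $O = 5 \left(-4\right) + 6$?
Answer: $\frac{8}{7} \approx 1.1429$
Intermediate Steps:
$O = -14$ ($O = -20 + 6 = -14$)
$P{\left(j,z \right)} = - \frac{86}{9} - \frac{j}{9}$ ($P{\left(j,z \right)} = -8 + \frac{-14 - j}{9} = -8 - \left(\frac{14}{9} + \frac{j}{9}\right) = - \frac{86}{9} - \frac{j}{9}$)
$B{\left(u \right)} = \frac{1}{-7 + u}$ ($B{\left(u \right)} = \frac{1}{u - 7} = \frac{1}{-7 + u}$)
$- 8 B{\left(h{\left(P{\left(4,-1 \right)} \right)} \right)} = - \frac{8}{-7 + 0} = - \frac{8}{-7} = \left(-8\right) \left(- \frac{1}{7}\right) = \frac{8}{7}$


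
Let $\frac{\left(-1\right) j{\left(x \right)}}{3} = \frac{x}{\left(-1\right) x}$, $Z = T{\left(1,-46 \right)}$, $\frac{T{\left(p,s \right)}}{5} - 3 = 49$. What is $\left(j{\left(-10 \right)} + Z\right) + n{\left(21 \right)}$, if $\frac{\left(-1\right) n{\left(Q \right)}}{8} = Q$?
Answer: $95$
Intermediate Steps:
$T{\left(p,s \right)} = 260$ ($T{\left(p,s \right)} = 15 + 5 \cdot 49 = 15 + 245 = 260$)
$Z = 260$
$n{\left(Q \right)} = - 8 Q$
$j{\left(x \right)} = 3$ ($j{\left(x \right)} = - 3 \frac{x}{\left(-1\right) x} = - 3 x \left(- \frac{1}{x}\right) = \left(-3\right) \left(-1\right) = 3$)
$\left(j{\left(-10 \right)} + Z\right) + n{\left(21 \right)} = \left(3 + 260\right) - 168 = 263 - 168 = 95$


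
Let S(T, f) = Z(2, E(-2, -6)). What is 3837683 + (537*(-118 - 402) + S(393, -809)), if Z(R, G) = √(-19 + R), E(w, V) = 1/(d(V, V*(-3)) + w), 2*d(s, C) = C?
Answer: 3558443 + I*√17 ≈ 3.5584e+6 + 4.1231*I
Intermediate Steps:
d(s, C) = C/2
E(w, V) = 1/(w - 3*V/2) (E(w, V) = 1/((V*(-3))/2 + w) = 1/((-3*V)/2 + w) = 1/(-3*V/2 + w) = 1/(w - 3*V/2))
S(T, f) = I*√17 (S(T, f) = √(-19 + 2) = √(-17) = I*√17)
3837683 + (537*(-118 - 402) + S(393, -809)) = 3837683 + (537*(-118 - 402) + I*√17) = 3837683 + (537*(-520) + I*√17) = 3837683 + (-279240 + I*√17) = 3558443 + I*√17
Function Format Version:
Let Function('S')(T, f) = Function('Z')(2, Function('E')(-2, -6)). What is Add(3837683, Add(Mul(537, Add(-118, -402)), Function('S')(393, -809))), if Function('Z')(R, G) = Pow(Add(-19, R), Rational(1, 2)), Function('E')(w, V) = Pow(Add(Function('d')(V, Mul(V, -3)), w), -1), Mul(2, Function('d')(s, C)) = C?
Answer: Add(3558443, Mul(I, Pow(17, Rational(1, 2)))) ≈ Add(3.5584e+6, Mul(4.1231, I))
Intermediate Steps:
Function('d')(s, C) = Mul(Rational(1, 2), C)
Function('E')(w, V) = Pow(Add(w, Mul(Rational(-3, 2), V)), -1) (Function('E')(w, V) = Pow(Add(Mul(Rational(1, 2), Mul(V, -3)), w), -1) = Pow(Add(Mul(Rational(1, 2), Mul(-3, V)), w), -1) = Pow(Add(Mul(Rational(-3, 2), V), w), -1) = Pow(Add(w, Mul(Rational(-3, 2), V)), -1))
Function('S')(T, f) = Mul(I, Pow(17, Rational(1, 2))) (Function('S')(T, f) = Pow(Add(-19, 2), Rational(1, 2)) = Pow(-17, Rational(1, 2)) = Mul(I, Pow(17, Rational(1, 2))))
Add(3837683, Add(Mul(537, Add(-118, -402)), Function('S')(393, -809))) = Add(3837683, Add(Mul(537, Add(-118, -402)), Mul(I, Pow(17, Rational(1, 2))))) = Add(3837683, Add(Mul(537, -520), Mul(I, Pow(17, Rational(1, 2))))) = Add(3837683, Add(-279240, Mul(I, Pow(17, Rational(1, 2))))) = Add(3558443, Mul(I, Pow(17, Rational(1, 2))))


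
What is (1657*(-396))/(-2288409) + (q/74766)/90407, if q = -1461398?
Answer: 738660816522547/2578033766281443 ≈ 0.28652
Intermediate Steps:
(1657*(-396))/(-2288409) + (q/74766)/90407 = (1657*(-396))/(-2288409) - 1461398/74766/90407 = -656172*(-1/2288409) - 1461398*1/74766*(1/90407) = 218724/762803 - 730699/37383*1/90407 = 218724/762803 - 730699/3379684881 = 738660816522547/2578033766281443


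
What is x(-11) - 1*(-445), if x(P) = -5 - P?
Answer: 451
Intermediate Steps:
x(-11) - 1*(-445) = (-5 - 1*(-11)) - 1*(-445) = (-5 + 11) + 445 = 6 + 445 = 451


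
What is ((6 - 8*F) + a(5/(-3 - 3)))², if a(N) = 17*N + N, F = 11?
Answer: 9409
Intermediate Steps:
a(N) = 18*N
((6 - 8*F) + a(5/(-3 - 3)))² = ((6 - 8*11) + 18*(5/(-3 - 3)))² = ((6 - 88) + 18*(5/(-6)))² = (-82 + 18*(-⅙*5))² = (-82 + 18*(-⅚))² = (-82 - 15)² = (-97)² = 9409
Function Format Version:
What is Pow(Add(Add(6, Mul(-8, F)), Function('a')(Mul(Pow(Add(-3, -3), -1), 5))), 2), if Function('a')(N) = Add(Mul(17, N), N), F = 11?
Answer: 9409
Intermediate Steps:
Function('a')(N) = Mul(18, N)
Pow(Add(Add(6, Mul(-8, F)), Function('a')(Mul(Pow(Add(-3, -3), -1), 5))), 2) = Pow(Add(Add(6, Mul(-8, 11)), Mul(18, Mul(Pow(Add(-3, -3), -1), 5))), 2) = Pow(Add(Add(6, -88), Mul(18, Mul(Pow(-6, -1), 5))), 2) = Pow(Add(-82, Mul(18, Mul(Rational(-1, 6), 5))), 2) = Pow(Add(-82, Mul(18, Rational(-5, 6))), 2) = Pow(Add(-82, -15), 2) = Pow(-97, 2) = 9409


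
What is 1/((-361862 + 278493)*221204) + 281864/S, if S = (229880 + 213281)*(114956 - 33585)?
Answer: 5197974757724733/665010886818330665756 ≈ 7.8164e-6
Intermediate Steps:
S = 36060453731 (S = 443161*81371 = 36060453731)
1/((-361862 + 278493)*221204) + 281864/S = 1/((-361862 + 278493)*221204) + 281864/36060453731 = (1/221204)/(-83369) + 281864*(1/36060453731) = -1/83369*1/221204 + 281864/36060453731 = -1/18441556276 + 281864/36060453731 = 5197974757724733/665010886818330665756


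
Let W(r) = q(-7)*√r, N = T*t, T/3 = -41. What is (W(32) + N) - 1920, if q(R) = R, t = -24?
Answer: 1032 - 28*√2 ≈ 992.40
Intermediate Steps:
T = -123 (T = 3*(-41) = -123)
N = 2952 (N = -123*(-24) = 2952)
W(r) = -7*√r
(W(32) + N) - 1920 = (-28*√2 + 2952) - 1920 = (2952 - 28*√2) - 1920 = 1032 - 28*√2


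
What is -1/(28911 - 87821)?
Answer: 1/58910 ≈ 1.6975e-5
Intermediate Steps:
-1/(28911 - 87821) = -1/(-58910) = -1*(-1/58910) = 1/58910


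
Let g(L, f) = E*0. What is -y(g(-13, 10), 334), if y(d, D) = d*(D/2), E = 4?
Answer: 0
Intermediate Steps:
g(L, f) = 0 (g(L, f) = 4*0 = 0)
y(d, D) = D*d/2 (y(d, D) = d*(D*(1/2)) = d*(D/2) = D*d/2)
-y(g(-13, 10), 334) = -334*0/2 = -1*0 = 0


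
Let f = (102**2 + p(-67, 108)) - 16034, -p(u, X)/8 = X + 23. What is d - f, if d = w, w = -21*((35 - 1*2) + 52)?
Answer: 4893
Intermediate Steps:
p(u, X) = -184 - 8*X (p(u, X) = -8*(X + 23) = -8*(23 + X) = -184 - 8*X)
f = -6678 (f = (102**2 + (-184 - 8*108)) - 16034 = (10404 + (-184 - 864)) - 16034 = (10404 - 1048) - 16034 = 9356 - 16034 = -6678)
w = -1785 (w = -21*((35 - 2) + 52) = -21*(33 + 52) = -21*85 = -1785)
d = -1785
d - f = -1785 - 1*(-6678) = -1785 + 6678 = 4893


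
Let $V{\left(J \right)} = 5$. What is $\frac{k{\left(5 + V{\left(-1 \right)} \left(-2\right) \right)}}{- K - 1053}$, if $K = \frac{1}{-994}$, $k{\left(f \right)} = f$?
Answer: $\frac{4970}{1046681} \approx 0.0047483$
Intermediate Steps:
$K = - \frac{1}{994} \approx -0.001006$
$\frac{k{\left(5 + V{\left(-1 \right)} \left(-2\right) \right)}}{- K - 1053} = \frac{5 + 5 \left(-2\right)}{\left(-1\right) \left(- \frac{1}{994}\right) - 1053} = \frac{5 - 10}{\frac{1}{994} - 1053} = - \frac{5}{- \frac{1046681}{994}} = \left(-5\right) \left(- \frac{994}{1046681}\right) = \frac{4970}{1046681}$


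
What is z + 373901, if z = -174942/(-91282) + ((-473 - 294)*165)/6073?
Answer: 103631809095121/277177793 ≈ 3.7388e+5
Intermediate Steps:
z = -5244885372/277177793 (z = -174942*(-1/91282) - 767*165*(1/6073) = 87471/45641 - 126555*1/6073 = 87471/45641 - 126555/6073 = -5244885372/277177793 ≈ -18.922)
z + 373901 = -5244885372/277177793 + 373901 = 103631809095121/277177793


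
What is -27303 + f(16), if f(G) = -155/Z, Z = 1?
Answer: -27458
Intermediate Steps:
f(G) = -155 (f(G) = -155/1 = -155*1 = -155)
-27303 + f(16) = -27303 - 155 = -27458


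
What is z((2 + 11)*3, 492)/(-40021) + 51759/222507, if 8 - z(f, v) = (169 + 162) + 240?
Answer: 27119980/109937687 ≈ 0.24669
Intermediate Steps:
z(f, v) = -563 (z(f, v) = 8 - ((169 + 162) + 240) = 8 - (331 + 240) = 8 - 1*571 = 8 - 571 = -563)
z((2 + 11)*3, 492)/(-40021) + 51759/222507 = -563/(-40021) + 51759/222507 = -563*(-1/40021) + 51759*(1/222507) = 563/40021 + 639/2747 = 27119980/109937687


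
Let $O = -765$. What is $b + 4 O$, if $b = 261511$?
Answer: $258451$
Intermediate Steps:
$b + 4 O = 261511 + 4 \left(-765\right) = 261511 - 3060 = 258451$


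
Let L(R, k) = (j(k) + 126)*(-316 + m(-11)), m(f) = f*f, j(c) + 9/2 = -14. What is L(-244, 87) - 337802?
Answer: -717529/2 ≈ -3.5876e+5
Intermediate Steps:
j(c) = -37/2 (j(c) = -9/2 - 14 = -37/2)
m(f) = f**2
L(R, k) = -41925/2 (L(R, k) = (-37/2 + 126)*(-316 + (-11)**2) = 215*(-316 + 121)/2 = (215/2)*(-195) = -41925/2)
L(-244, 87) - 337802 = -41925/2 - 337802 = -717529/2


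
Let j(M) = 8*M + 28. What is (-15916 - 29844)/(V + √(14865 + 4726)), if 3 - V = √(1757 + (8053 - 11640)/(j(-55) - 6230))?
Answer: -33770880/(2214 - √957233642 + 738*√19591) ≈ -452.87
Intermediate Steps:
j(M) = 28 + 8*M
V = 3 - √957233642/738 (V = 3 - √(1757 + (8053 - 11640)/((28 + 8*(-55)) - 6230)) = 3 - √(1757 - 3587/((28 - 440) - 6230)) = 3 - √(1757 - 3587/(-412 - 6230)) = 3 - √(1757 - 3587/(-6642)) = 3 - √(1757 - 3587*(-1/6642)) = 3 - √(1757 + 3587/6642) = 3 - √(11673581/6642) = 3 - √957233642/738 ≈ -38.923)
(-15916 - 29844)/(V + √(14865 + 4726)) = (-15916 - 29844)/((3 - √957233642/738) + √(14865 + 4726)) = -45760/((3 - √957233642/738) + √19591) = -45760/(3 + √19591 - √957233642/738)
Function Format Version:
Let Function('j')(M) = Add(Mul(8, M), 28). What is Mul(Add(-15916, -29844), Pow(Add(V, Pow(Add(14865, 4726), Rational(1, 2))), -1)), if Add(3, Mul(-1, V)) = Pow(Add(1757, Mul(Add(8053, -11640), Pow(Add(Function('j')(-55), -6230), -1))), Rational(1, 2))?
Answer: Mul(-33770880, Pow(Add(2214, Mul(-1, Pow(957233642, Rational(1, 2))), Mul(738, Pow(19591, Rational(1, 2)))), -1)) ≈ -452.87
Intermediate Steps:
Function('j')(M) = Add(28, Mul(8, M))
V = Add(3, Mul(Rational(-1, 738), Pow(957233642, Rational(1, 2)))) (V = Add(3, Mul(-1, Pow(Add(1757, Mul(Add(8053, -11640), Pow(Add(Add(28, Mul(8, -55)), -6230), -1))), Rational(1, 2)))) = Add(3, Mul(-1, Pow(Add(1757, Mul(-3587, Pow(Add(Add(28, -440), -6230), -1))), Rational(1, 2)))) = Add(3, Mul(-1, Pow(Add(1757, Mul(-3587, Pow(Add(-412, -6230), -1))), Rational(1, 2)))) = Add(3, Mul(-1, Pow(Add(1757, Mul(-3587, Pow(-6642, -1))), Rational(1, 2)))) = Add(3, Mul(-1, Pow(Add(1757, Mul(-3587, Rational(-1, 6642))), Rational(1, 2)))) = Add(3, Mul(-1, Pow(Add(1757, Rational(3587, 6642)), Rational(1, 2)))) = Add(3, Mul(-1, Pow(Rational(11673581, 6642), Rational(1, 2)))) = Add(3, Mul(-1, Mul(Rational(1, 738), Pow(957233642, Rational(1, 2))))) = Add(3, Mul(Rational(-1, 738), Pow(957233642, Rational(1, 2)))) ≈ -38.923)
Mul(Add(-15916, -29844), Pow(Add(V, Pow(Add(14865, 4726), Rational(1, 2))), -1)) = Mul(Add(-15916, -29844), Pow(Add(Add(3, Mul(Rational(-1, 738), Pow(957233642, Rational(1, 2)))), Pow(Add(14865, 4726), Rational(1, 2))), -1)) = Mul(-45760, Pow(Add(Add(3, Mul(Rational(-1, 738), Pow(957233642, Rational(1, 2)))), Pow(19591, Rational(1, 2))), -1)) = Mul(-45760, Pow(Add(3, Pow(19591, Rational(1, 2)), Mul(Rational(-1, 738), Pow(957233642, Rational(1, 2)))), -1))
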